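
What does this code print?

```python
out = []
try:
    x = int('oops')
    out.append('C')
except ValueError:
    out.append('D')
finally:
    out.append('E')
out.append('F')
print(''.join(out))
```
DEF

finally always runs, even after exception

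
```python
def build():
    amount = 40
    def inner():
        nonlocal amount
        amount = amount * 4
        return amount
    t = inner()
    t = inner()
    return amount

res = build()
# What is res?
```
640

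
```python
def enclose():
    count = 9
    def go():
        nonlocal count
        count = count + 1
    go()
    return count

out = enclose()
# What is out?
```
10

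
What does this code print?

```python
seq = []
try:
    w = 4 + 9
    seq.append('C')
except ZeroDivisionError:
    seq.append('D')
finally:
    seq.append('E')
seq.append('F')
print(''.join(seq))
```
CEF

finally runs after normal execution too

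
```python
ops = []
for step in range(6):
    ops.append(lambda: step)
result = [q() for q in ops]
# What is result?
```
[5, 5, 5, 5, 5, 5]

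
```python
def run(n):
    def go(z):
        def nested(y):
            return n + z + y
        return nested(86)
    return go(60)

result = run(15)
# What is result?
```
161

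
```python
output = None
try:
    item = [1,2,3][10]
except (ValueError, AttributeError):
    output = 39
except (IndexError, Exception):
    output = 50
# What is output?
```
50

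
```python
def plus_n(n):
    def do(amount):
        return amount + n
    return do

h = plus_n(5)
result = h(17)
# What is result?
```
22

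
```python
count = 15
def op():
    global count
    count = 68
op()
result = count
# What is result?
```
68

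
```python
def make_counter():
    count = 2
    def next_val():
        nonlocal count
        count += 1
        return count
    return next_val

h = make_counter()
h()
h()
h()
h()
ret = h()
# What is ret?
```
7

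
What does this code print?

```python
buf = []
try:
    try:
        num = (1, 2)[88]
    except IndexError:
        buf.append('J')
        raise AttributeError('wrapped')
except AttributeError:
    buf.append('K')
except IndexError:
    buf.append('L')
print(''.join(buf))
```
JK

New AttributeError raised, caught by outer AttributeError handler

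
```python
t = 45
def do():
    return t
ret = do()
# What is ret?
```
45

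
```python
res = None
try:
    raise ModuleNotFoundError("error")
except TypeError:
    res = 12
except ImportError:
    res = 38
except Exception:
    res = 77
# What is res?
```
38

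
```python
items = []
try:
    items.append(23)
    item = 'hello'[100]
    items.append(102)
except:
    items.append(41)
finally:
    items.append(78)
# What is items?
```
[23, 41, 78]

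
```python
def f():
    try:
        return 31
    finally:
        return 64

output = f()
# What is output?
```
64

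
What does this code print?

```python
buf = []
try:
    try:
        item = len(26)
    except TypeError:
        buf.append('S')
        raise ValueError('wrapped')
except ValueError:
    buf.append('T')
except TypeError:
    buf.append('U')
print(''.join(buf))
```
ST

New ValueError raised, caught by outer ValueError handler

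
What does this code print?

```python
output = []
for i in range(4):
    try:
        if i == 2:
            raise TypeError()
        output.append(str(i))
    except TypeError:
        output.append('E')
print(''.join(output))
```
01E3

Exception on i=2 caught, loop continues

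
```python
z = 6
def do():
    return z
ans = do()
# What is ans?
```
6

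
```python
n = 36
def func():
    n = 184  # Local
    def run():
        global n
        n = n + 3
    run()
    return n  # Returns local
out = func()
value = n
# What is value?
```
39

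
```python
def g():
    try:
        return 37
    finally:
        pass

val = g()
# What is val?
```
37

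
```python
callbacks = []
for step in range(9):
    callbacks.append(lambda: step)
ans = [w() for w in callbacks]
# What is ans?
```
[8, 8, 8, 8, 8, 8, 8, 8, 8]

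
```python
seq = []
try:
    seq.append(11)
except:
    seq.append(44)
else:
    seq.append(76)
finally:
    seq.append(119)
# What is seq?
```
[11, 76, 119]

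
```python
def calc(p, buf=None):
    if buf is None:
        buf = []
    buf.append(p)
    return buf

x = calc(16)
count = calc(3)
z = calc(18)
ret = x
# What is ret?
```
[16]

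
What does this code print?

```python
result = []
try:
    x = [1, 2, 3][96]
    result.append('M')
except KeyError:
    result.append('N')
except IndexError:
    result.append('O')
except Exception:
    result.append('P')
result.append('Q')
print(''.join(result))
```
OQ

IndexError matches before generic Exception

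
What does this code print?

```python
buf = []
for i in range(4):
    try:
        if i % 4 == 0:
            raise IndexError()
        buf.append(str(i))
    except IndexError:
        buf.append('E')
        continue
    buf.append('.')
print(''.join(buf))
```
E1.2.3.

continue in except skips rest of loop body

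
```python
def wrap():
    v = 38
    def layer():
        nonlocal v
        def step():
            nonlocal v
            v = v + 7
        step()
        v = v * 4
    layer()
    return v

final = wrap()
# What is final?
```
180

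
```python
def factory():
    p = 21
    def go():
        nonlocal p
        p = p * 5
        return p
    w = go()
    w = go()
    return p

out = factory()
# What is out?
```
525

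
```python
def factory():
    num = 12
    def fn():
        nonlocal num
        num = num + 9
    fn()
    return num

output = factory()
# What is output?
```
21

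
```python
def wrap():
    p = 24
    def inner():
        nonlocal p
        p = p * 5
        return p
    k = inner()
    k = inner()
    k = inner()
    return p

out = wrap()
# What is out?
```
3000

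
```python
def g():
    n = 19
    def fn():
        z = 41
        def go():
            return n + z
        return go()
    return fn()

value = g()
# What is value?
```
60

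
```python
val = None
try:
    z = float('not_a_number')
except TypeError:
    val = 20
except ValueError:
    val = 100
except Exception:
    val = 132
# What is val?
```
100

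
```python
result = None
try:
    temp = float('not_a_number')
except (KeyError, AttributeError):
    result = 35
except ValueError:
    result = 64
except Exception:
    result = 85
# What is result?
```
64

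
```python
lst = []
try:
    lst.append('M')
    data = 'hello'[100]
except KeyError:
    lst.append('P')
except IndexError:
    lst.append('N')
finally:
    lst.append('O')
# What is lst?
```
['M', 'N', 'O']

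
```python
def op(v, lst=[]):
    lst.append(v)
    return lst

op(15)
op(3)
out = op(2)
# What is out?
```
[15, 3, 2]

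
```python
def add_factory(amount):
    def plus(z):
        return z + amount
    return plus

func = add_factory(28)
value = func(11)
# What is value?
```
39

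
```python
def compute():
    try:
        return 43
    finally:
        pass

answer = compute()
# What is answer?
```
43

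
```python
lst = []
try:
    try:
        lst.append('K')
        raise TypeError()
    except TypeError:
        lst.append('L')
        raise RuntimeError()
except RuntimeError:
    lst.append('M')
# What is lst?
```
['K', 'L', 'M']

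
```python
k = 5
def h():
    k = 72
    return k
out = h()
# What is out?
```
72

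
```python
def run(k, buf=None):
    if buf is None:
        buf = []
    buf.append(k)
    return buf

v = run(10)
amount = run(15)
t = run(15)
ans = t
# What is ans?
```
[15]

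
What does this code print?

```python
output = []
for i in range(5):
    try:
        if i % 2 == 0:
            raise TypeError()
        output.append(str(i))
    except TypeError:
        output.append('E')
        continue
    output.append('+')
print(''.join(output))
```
E1+E3+E

continue in except skips rest of loop body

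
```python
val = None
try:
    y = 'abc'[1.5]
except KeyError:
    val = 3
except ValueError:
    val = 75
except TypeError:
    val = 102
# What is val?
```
102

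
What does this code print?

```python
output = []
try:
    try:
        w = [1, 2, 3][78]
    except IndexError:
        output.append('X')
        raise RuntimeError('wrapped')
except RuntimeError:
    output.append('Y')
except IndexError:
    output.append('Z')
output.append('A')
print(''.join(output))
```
XYA

RuntimeError raised and caught, original IndexError not re-raised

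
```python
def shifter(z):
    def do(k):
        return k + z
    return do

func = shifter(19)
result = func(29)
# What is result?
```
48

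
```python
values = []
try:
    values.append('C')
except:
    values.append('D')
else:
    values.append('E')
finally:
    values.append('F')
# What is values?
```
['C', 'E', 'F']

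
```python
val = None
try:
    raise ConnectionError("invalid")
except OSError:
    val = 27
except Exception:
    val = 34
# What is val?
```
27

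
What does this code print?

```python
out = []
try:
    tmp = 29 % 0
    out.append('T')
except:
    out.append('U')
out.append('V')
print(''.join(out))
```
UV

Exception raised in try, caught by bare except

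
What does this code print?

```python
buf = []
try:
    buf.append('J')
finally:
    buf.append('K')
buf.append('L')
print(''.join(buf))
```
JKL

try/finally without except, no exception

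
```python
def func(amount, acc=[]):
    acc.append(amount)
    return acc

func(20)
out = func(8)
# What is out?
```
[20, 8]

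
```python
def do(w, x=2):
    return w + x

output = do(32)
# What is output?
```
34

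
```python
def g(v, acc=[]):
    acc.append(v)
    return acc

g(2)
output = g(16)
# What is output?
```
[2, 16]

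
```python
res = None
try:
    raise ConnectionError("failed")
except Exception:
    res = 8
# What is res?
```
8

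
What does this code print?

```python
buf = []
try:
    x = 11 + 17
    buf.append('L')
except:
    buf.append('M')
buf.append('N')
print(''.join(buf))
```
LN

No exception, try block completes normally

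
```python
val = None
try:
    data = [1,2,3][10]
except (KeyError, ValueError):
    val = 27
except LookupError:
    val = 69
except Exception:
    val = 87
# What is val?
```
69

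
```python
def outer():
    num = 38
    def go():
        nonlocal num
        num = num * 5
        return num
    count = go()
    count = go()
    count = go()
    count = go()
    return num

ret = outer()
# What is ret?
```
23750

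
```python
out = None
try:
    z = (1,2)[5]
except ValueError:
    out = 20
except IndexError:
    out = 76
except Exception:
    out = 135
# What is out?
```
76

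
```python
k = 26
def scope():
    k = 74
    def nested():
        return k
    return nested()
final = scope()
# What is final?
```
74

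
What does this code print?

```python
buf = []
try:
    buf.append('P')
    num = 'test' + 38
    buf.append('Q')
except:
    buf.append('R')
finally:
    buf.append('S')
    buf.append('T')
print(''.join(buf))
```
PRST

Code before exception runs, then except, then all of finally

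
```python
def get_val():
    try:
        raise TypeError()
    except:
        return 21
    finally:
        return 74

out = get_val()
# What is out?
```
74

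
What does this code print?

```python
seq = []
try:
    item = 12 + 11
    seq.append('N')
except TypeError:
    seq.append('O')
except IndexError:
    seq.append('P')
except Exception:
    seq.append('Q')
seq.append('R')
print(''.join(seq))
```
NR

No exception, try block completes normally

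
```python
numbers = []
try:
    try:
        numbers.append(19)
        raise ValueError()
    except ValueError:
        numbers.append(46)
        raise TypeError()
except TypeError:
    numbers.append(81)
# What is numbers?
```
[19, 46, 81]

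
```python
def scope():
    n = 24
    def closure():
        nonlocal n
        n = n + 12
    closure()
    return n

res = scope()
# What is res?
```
36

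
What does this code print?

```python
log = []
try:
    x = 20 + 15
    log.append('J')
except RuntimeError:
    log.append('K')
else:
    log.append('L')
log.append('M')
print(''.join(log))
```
JLM

else block runs when no exception occurs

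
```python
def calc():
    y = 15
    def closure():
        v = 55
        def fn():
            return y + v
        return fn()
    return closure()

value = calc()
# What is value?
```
70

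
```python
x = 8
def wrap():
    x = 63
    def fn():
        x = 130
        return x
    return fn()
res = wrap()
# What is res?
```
130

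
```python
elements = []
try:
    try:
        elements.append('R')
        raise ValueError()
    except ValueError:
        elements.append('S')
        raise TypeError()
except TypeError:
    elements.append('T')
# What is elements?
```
['R', 'S', 'T']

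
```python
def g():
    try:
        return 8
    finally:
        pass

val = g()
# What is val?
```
8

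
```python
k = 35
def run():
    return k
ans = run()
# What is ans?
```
35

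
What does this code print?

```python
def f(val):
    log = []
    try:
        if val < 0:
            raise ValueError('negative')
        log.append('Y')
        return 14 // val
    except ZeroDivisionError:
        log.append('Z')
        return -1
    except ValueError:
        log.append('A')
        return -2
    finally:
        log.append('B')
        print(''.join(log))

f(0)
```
YZB

val=0 causes ZeroDivisionError, caught, finally prints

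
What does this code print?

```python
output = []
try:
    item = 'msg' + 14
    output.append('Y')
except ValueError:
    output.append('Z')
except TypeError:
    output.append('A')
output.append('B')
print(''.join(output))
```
AB

TypeError is caught by its specific handler, not ValueError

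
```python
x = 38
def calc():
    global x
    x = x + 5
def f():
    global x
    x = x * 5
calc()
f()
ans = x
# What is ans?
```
215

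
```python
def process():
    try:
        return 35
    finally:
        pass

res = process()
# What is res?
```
35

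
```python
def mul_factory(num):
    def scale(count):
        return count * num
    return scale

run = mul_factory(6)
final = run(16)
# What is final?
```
96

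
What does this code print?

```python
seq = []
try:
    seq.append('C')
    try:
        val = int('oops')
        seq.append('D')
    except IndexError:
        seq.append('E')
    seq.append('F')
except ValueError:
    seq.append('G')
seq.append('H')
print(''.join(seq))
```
CGH

Inner handler doesn't match, propagates to outer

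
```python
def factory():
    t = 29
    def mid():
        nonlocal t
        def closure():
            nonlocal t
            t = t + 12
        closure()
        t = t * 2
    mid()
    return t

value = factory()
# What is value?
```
82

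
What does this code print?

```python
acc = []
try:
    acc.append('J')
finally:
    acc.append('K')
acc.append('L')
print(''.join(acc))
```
JKL

try/finally without except, no exception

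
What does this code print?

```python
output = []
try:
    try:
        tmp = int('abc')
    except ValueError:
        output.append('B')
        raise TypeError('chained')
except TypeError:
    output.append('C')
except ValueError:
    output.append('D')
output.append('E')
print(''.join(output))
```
BCE

TypeError raised and caught, original ValueError not re-raised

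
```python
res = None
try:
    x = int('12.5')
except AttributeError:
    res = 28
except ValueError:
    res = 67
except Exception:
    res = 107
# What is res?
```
67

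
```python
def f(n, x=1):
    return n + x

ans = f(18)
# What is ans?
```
19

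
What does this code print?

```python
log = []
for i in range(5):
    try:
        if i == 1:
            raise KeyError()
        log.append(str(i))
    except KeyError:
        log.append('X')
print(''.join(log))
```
0X234

Exception on i=1 caught, loop continues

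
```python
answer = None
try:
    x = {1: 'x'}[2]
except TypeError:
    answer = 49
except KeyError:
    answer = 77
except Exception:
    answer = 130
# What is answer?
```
77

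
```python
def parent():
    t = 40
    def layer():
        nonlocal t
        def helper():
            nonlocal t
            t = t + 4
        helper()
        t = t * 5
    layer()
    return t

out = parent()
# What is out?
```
220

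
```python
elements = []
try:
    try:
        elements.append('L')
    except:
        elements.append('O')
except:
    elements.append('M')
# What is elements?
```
['L']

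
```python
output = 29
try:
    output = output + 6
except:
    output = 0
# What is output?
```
35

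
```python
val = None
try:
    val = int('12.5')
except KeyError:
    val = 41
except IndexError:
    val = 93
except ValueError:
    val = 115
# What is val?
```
115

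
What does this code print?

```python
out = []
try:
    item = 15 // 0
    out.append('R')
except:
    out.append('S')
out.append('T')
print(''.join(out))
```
ST

Exception raised in try, caught by bare except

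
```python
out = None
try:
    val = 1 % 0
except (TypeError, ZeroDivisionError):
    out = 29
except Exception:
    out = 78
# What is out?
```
29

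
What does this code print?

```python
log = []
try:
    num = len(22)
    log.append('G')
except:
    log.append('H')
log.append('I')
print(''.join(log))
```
HI

Exception raised in try, caught by bare except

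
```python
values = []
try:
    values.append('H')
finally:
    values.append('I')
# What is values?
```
['H', 'I']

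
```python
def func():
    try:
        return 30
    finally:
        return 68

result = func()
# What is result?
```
68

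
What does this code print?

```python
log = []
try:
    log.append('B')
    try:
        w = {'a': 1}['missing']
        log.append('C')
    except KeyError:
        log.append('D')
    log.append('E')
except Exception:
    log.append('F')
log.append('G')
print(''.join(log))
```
BDEG

Inner exception caught by inner handler, outer continues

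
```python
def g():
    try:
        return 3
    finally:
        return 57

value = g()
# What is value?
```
57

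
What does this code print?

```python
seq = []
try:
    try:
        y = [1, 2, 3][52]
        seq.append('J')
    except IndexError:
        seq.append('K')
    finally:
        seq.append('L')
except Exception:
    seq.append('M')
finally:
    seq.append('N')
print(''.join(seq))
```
KLN

Both finally blocks run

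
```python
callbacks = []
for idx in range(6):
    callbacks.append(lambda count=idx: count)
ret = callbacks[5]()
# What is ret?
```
5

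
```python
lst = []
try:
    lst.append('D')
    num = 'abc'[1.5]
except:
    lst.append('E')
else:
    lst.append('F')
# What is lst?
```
['D', 'E']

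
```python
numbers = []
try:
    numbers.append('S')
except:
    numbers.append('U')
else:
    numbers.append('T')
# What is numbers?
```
['S', 'T']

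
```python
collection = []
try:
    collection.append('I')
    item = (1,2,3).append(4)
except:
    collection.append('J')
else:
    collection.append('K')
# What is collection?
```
['I', 'J']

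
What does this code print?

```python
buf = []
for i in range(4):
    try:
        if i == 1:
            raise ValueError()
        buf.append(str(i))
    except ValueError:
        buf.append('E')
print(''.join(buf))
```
0E23

Exception on i=1 caught, loop continues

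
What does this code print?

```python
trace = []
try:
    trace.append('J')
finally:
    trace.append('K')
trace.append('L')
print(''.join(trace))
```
JKL

try/finally without except, no exception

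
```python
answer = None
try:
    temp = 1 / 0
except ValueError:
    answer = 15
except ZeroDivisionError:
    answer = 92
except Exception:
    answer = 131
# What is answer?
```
92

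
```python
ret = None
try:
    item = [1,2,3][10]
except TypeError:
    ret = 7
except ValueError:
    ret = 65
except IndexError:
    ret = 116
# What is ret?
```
116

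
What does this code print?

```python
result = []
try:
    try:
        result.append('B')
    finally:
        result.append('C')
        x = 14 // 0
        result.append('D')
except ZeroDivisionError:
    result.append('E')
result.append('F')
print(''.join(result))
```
BCEF

Exception in inner finally caught by outer except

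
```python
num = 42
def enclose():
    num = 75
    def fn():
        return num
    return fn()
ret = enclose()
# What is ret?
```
75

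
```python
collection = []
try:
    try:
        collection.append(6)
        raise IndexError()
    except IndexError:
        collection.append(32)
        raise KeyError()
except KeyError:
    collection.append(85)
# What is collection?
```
[6, 32, 85]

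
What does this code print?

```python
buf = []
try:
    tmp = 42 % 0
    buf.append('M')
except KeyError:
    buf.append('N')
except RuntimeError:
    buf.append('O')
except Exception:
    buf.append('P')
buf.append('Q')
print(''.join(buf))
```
PQ

ZeroDivisionError not specifically caught, falls to Exception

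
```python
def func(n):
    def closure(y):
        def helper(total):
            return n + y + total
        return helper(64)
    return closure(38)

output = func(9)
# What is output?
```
111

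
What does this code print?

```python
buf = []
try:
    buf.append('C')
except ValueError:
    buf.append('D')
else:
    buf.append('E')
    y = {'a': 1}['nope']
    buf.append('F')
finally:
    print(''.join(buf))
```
CE

Try succeeds, else appends 'E', KeyError in else is uncaught, finally prints before exception propagates ('F' never appended)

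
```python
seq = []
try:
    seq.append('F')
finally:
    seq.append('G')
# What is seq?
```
['F', 'G']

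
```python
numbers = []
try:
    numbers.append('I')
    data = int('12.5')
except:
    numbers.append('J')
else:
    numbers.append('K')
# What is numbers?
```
['I', 'J']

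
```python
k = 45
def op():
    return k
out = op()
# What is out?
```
45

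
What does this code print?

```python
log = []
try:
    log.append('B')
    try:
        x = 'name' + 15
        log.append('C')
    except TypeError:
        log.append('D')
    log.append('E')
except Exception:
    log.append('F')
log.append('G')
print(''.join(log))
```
BDEG

Inner exception caught by inner handler, outer continues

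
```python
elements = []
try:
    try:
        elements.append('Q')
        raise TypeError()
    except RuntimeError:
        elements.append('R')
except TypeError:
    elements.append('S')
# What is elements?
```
['Q', 'S']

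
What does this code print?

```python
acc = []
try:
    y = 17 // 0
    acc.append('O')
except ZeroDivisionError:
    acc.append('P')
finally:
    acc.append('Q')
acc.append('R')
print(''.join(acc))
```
PQR

finally always runs, even after exception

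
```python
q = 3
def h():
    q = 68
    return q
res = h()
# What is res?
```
68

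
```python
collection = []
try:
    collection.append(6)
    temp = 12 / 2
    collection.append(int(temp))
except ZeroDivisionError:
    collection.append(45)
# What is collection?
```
[6, 6]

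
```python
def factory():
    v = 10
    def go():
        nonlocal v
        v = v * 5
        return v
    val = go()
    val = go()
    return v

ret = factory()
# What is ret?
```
250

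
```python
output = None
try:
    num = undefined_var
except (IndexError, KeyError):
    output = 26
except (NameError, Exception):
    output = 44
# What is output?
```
44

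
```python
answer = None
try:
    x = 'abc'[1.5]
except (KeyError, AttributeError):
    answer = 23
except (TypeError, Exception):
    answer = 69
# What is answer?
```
69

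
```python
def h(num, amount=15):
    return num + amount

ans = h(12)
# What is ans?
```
27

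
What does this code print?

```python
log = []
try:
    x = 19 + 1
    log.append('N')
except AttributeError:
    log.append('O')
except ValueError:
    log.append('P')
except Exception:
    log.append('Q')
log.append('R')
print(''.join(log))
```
NR

No exception, try block completes normally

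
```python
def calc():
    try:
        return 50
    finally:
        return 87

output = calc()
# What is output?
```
87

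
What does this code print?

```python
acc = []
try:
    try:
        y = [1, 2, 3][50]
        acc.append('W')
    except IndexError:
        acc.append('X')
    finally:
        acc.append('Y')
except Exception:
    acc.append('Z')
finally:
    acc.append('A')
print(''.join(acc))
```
XYA

Both finally blocks run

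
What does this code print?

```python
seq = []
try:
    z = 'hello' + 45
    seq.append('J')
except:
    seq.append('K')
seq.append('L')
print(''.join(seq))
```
KL

Exception raised in try, caught by bare except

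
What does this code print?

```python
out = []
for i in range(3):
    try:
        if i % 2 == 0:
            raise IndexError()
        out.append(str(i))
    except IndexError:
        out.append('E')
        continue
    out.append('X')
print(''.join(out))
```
E1XE

continue in except skips rest of loop body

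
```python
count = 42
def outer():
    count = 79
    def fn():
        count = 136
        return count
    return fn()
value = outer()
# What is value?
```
136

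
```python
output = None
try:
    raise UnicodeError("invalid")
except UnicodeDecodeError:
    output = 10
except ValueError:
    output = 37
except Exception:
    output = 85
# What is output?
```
37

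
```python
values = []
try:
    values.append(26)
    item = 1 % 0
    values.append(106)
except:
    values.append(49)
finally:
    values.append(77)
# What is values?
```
[26, 49, 77]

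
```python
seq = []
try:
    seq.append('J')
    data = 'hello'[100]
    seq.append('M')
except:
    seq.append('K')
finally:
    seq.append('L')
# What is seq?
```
['J', 'K', 'L']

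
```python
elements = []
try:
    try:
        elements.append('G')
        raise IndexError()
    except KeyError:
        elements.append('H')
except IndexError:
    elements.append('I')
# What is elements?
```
['G', 'I']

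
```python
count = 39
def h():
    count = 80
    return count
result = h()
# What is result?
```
80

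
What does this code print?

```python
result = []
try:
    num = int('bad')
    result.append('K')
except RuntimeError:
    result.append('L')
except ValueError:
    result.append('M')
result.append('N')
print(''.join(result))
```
MN

ValueError is caught by its specific handler, not RuntimeError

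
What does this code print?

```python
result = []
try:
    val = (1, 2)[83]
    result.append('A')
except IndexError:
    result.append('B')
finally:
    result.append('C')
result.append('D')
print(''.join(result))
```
BCD

finally always runs, even after exception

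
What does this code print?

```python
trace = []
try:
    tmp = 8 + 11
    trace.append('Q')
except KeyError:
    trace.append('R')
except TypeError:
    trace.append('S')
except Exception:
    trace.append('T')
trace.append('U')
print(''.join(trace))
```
QU

No exception, try block completes normally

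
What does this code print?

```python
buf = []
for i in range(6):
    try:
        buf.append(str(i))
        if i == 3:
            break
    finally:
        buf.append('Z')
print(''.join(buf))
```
0Z1Z2Z3Z

finally runs even when breaking out of loop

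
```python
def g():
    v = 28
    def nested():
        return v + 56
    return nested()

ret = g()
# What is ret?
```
84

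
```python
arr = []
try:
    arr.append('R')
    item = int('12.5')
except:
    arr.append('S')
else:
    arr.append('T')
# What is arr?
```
['R', 'S']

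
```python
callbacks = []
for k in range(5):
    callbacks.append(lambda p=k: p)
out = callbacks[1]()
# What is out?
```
1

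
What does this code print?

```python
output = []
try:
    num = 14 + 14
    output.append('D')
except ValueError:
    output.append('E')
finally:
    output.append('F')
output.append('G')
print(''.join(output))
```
DFG

finally runs after normal execution too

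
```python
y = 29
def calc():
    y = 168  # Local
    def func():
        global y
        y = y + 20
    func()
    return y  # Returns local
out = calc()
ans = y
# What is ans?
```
49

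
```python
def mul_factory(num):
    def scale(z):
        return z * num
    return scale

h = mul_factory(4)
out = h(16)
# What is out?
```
64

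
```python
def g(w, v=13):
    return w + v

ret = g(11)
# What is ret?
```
24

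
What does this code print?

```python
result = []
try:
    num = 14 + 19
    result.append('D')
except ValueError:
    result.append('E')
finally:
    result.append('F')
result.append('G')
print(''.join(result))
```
DFG

finally runs after normal execution too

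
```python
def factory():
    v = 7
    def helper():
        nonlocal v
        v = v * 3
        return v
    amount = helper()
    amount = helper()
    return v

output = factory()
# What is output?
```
63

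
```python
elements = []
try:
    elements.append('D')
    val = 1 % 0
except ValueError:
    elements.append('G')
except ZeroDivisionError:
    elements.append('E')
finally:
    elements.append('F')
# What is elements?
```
['D', 'E', 'F']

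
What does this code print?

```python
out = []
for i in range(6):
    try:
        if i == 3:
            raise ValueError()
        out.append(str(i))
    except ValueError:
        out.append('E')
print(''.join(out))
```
012E45

Exception on i=3 caught, loop continues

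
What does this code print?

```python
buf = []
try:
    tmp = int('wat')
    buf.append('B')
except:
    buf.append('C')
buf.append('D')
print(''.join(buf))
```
CD

Exception raised in try, caught by bare except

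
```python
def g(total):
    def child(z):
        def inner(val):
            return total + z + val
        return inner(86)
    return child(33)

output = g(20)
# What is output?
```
139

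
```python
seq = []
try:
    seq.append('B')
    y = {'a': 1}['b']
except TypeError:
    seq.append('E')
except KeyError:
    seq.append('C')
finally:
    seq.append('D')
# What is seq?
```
['B', 'C', 'D']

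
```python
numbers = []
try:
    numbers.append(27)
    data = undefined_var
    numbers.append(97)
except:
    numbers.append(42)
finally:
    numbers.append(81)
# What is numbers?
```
[27, 42, 81]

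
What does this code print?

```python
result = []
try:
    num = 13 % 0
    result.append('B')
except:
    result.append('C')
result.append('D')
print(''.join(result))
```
CD

Exception raised in try, caught by bare except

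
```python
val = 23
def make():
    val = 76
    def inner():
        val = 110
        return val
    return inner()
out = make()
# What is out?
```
110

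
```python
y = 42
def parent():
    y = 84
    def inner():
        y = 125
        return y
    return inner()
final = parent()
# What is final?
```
125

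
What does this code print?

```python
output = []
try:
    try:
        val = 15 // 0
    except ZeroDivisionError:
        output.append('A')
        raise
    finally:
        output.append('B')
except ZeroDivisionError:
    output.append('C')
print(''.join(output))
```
ABC

finally runs before re-raised exception propagates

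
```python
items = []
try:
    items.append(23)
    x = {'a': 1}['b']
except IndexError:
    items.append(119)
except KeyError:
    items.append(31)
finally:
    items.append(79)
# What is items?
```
[23, 31, 79]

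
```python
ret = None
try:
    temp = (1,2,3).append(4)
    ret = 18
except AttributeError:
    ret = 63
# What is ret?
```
63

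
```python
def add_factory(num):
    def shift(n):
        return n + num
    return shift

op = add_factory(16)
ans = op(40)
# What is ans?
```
56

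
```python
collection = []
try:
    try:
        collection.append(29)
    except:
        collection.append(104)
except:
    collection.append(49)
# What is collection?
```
[29]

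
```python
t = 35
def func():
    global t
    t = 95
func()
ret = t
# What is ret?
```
95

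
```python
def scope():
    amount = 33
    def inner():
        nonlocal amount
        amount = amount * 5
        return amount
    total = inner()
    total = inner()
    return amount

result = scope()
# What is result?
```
825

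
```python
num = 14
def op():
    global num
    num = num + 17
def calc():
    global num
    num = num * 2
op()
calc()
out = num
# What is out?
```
62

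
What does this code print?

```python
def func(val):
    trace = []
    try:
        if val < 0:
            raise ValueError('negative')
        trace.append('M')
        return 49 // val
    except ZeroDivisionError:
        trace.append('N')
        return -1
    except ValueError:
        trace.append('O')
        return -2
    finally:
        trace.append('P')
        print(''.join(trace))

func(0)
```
MNP

val=0 causes ZeroDivisionError, caught, finally prints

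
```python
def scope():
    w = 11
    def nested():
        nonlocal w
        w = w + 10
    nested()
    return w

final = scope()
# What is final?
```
21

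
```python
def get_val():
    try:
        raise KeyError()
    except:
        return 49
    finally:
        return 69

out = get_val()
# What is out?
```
69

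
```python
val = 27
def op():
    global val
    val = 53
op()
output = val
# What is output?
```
53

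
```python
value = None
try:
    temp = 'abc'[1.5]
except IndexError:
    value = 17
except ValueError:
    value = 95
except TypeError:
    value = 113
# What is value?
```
113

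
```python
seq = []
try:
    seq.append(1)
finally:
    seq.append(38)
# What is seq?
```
[1, 38]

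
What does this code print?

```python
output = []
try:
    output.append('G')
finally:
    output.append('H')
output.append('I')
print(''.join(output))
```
GHI

try/finally without except, no exception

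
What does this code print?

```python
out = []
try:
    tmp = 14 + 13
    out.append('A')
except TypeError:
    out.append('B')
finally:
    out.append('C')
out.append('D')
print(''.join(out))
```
ACD

finally runs after normal execution too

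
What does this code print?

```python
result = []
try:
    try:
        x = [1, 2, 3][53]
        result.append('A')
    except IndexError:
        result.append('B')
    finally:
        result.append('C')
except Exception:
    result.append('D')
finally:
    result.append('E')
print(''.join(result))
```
BCE

Both finally blocks run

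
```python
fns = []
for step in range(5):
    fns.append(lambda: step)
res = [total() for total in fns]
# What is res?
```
[4, 4, 4, 4, 4]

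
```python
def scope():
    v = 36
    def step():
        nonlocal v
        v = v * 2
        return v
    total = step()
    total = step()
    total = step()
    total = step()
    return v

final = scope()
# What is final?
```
576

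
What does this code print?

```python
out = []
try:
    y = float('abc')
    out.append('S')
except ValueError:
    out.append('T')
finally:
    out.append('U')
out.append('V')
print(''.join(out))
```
TUV

finally always runs, even after exception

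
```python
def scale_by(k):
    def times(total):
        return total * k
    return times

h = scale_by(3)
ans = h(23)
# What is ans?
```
69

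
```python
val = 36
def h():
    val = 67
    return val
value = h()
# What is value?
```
67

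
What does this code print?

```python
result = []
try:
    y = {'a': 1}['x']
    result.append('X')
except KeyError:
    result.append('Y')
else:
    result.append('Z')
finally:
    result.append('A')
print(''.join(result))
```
YA

Exception: except runs, else skipped, finally runs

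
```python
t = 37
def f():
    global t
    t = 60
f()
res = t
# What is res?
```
60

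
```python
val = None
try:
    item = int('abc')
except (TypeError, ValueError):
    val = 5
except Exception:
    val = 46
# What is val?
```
5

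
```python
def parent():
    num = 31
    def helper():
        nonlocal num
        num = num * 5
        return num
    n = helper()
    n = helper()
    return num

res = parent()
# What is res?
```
775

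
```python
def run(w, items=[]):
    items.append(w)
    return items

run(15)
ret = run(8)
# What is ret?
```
[15, 8]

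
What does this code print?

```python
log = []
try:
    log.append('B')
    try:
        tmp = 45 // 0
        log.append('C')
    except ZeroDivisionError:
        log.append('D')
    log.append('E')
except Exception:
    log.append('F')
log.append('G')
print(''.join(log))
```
BDEG

Inner exception caught by inner handler, outer continues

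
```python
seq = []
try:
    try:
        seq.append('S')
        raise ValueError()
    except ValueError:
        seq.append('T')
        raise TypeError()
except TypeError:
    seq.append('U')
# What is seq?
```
['S', 'T', 'U']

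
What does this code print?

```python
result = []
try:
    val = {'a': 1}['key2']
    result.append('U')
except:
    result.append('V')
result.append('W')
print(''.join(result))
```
VW

Exception raised in try, caught by bare except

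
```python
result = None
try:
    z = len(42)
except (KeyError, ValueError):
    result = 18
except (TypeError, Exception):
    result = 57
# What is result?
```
57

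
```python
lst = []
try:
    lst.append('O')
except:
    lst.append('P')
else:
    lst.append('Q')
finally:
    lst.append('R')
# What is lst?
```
['O', 'Q', 'R']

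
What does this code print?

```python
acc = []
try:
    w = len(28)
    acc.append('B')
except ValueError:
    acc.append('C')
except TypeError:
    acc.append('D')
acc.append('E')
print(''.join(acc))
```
DE

TypeError is caught by its specific handler, not ValueError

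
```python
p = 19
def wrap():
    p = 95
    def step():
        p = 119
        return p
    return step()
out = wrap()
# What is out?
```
119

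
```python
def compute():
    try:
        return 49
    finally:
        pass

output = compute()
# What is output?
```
49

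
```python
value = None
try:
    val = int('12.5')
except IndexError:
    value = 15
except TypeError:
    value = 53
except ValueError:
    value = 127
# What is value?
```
127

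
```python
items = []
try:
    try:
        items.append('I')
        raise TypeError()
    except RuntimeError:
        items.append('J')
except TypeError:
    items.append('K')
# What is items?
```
['I', 'K']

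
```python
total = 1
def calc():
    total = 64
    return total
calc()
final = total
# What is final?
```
1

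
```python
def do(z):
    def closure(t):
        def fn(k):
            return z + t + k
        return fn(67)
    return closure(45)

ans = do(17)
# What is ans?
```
129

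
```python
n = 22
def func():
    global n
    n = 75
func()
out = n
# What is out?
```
75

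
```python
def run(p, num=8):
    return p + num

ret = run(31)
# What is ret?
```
39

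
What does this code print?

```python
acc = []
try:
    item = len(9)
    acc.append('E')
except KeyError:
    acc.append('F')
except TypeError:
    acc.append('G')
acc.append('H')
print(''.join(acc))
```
GH

TypeError is caught by its specific handler, not KeyError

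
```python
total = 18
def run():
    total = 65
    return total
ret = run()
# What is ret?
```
65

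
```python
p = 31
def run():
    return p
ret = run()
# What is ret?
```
31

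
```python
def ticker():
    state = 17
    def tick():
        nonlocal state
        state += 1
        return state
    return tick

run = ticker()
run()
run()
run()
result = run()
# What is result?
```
21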